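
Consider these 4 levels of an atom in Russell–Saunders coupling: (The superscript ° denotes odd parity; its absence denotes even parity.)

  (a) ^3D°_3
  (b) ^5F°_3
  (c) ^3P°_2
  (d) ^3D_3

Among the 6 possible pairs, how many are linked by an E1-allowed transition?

2

(a)–(b): forbidden (parity, ΔS).
(a)–(c): forbidden (parity).
(a)–(d): allowed.
(b)–(c): forbidden (parity, ΔS, ΔL).
(b)–(d): forbidden (ΔS).
(c)–(d): allowed.
Allowed pairs: 2 of 6.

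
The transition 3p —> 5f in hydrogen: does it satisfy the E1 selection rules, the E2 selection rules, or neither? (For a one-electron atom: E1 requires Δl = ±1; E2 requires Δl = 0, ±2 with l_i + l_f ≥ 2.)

E2

Δl = 3 − 1 = +2; l_i + l_f = 4.
E1 (Δl = ±1): not satisfied.
E2 (Δl = 0,±2, l_i+l_f ≥ 2): satisfied.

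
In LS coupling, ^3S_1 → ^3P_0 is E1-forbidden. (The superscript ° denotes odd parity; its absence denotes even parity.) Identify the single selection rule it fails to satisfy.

parity

Reading off the term symbols: S 1→1, L 0→1, J 1→0, parity even→even.
Parity must change: even → even — fails.
ΔS = 0: S: 1 → 1 — passes.
ΔL = 0, ±1 (not L=0↔0): L: 0 → 1, ΔL = +1 — passes.
ΔJ = 0, ±1 (not J=0↔0): J: 1 → 0, ΔJ = -1 — passes.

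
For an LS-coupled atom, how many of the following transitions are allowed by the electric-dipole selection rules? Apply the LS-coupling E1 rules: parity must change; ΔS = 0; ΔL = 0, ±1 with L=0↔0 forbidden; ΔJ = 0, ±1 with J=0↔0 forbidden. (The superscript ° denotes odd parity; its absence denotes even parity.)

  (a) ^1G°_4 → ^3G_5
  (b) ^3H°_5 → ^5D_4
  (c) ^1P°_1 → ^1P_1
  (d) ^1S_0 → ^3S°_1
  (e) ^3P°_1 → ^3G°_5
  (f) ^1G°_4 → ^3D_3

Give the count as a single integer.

1

(a) forbidden (ΔS fails)
(b) forbidden (ΔS, ΔL fail)
(c) allowed
(d) forbidden (ΔS, ΔL fail)
(e) forbidden (parity, ΔL, ΔJ fail)
(f) forbidden (ΔS, ΔL fail)
Total allowed: 1 of 6.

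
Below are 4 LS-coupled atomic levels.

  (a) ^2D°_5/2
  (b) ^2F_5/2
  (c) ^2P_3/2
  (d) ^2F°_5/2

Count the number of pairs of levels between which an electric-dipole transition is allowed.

3

(a)–(b): allowed.
(a)–(c): allowed.
(a)–(d): forbidden (parity).
(b)–(c): forbidden (parity, ΔL).
(b)–(d): allowed.
(c)–(d): forbidden (ΔL).
Allowed pairs: 3 of 6.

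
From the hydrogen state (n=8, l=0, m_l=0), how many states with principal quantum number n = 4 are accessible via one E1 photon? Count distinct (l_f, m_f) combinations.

E1 requires Δl = ±1, so l_f ∈ {-1, 1}; with 0 ≤ l_f ≤ n_f−1 = 3, the allowed l_f values are {1}.
For l_f = 1: m_f ∈ {m_i−1, m_i, m_i+1} ∩ [−1, 1] = {-1, 0, 1} → 3 states.
Total: 3.

3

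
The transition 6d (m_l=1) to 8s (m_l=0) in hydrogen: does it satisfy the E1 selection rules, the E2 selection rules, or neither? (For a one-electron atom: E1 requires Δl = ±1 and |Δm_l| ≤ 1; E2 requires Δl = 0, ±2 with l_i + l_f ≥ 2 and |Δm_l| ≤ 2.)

Δl = 0 − 2 = -2; l_i + l_f = 2.
Δm_l = -1.
E1 (Δl = ±1, |Δm_l| ≤ 1): not satisfied.
E2 (Δl = 0,±2, l_i+l_f ≥ 2, |Δm_l| ≤ 2): satisfied.

E2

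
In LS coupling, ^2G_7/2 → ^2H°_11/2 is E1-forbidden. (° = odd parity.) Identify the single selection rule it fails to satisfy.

the ΔJ = 0, ±1 rule

Parity must change: even → odd — satisfied.
ΔS = 0: S: 1/2 → 1/2 — satisfied.
ΔL = 0, ±1 (not L=0↔0): L: 4 → 5, ΔL = +1 — satisfied.
ΔJ = 0, ±1 (not J=0↔0): J: 7/2 → 11/2, ΔJ = +2 — violated.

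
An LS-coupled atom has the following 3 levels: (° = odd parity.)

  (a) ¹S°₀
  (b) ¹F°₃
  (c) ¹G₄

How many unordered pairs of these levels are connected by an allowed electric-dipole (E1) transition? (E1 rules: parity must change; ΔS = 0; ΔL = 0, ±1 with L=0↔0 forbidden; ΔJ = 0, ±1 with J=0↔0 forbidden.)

(a)–(b): forbidden (parity, ΔL, ΔJ).
(a)–(c): forbidden (ΔL, ΔJ).
(b)–(c): allowed.
Allowed pairs: 1 of 3.

1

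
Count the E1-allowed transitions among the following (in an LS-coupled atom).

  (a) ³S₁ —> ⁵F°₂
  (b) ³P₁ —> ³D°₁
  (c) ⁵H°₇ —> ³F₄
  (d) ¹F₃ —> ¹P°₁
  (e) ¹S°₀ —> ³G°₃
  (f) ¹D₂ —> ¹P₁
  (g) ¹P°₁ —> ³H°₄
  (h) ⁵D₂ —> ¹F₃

(a) forbidden (ΔS, ΔL fail)
(b) allowed
(c) forbidden (ΔS, ΔL, ΔJ fail)
(d) forbidden (ΔL, ΔJ fail)
(e) forbidden (parity, ΔS, ΔL, ΔJ fail)
(f) forbidden (parity fails)
(g) forbidden (parity, ΔS, ΔL, ΔJ fail)
(h) forbidden (parity, ΔS fail)
Total allowed: 1 of 8.

1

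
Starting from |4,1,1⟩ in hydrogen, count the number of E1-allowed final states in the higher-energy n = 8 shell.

4

E1 requires Δl = ±1, so l_f ∈ {0, 2}; with 0 ≤ l_f ≤ n_f−1 = 7, the allowed l_f values are {0, 2}.
For l_f = 0: m_f ∈ {m_i−1, m_i, m_i+1} ∩ [−0, 0] = {0} → 1 state.
For l_f = 2: m_f ∈ {m_i−1, m_i, m_i+1} ∩ [−2, 2] = {0, 1, 2} → 3 states.
Total: 4.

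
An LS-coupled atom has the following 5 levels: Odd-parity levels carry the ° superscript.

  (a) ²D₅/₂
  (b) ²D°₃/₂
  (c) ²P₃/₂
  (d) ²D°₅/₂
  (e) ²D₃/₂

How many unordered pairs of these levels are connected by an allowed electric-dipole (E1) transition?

(a)–(b): allowed.
(a)–(c): forbidden (parity).
(a)–(d): allowed.
(a)–(e): forbidden (parity).
(b)–(c): allowed.
(b)–(d): forbidden (parity).
(b)–(e): allowed.
(c)–(d): allowed.
(c)–(e): forbidden (parity).
(d)–(e): allowed.
Allowed pairs: 6 of 10.

6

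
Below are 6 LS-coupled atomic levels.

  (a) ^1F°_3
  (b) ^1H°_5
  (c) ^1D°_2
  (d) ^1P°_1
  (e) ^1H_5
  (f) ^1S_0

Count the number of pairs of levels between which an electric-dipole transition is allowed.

2

(a)–(b): forbidden (parity, ΔL, ΔJ).
(a)–(c): forbidden (parity).
(a)–(d): forbidden (parity, ΔL, ΔJ).
(a)–(e): forbidden (ΔL, ΔJ).
(a)–(f): forbidden (ΔL, ΔJ).
(b)–(c): forbidden (parity, ΔL, ΔJ).
(b)–(d): forbidden (parity, ΔL, ΔJ).
(b)–(e): allowed.
(b)–(f): forbidden (ΔL, ΔJ).
(c)–(d): forbidden (parity).
(c)–(e): forbidden (ΔL, ΔJ).
(c)–(f): forbidden (ΔL, ΔJ).
(d)–(e): forbidden (ΔL, ΔJ).
(d)–(f): allowed.
(e)–(f): forbidden (parity, ΔL, ΔJ).
Allowed pairs: 2 of 15.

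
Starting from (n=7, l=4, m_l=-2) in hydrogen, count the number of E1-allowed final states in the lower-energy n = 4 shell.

3

E1 requires Δl = ±1, so l_f ∈ {3, 5}; with 0 ≤ l_f ≤ n_f−1 = 3, the allowed l_f values are {3}.
For l_f = 3: m_f ∈ {m_i−1, m_i, m_i+1} ∩ [−3, 3] = {-3, -2, -1} → 3 states.
Total: 3.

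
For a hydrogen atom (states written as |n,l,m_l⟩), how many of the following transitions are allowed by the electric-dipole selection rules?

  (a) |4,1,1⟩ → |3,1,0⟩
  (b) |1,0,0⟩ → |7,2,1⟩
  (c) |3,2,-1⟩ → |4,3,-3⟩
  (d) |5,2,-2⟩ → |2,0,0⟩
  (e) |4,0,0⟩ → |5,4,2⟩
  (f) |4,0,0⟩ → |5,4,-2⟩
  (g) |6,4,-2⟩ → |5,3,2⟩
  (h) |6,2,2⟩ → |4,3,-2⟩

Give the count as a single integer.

(a) forbidden — Δl = +0 (E1 requires Δl = ±1)
(b) forbidden — Δl = +2 (E1 requires Δl = ±1)
(c) forbidden — Δm_l = -2 (E1 requires Δm_l = 0, ±1)
(d) forbidden — Δl = -2 (E1 requires Δl = ±1); Δm_l = +2 (E1 requires Δm_l = 0, ±1)
(e) forbidden — Δl = +4 (E1 requires Δl = ±1); Δm_l = +2 (E1 requires Δm_l = 0, ±1)
(f) forbidden — Δl = +4 (E1 requires Δl = ±1); Δm_l = -2 (E1 requires Δm_l = 0, ±1)
(g) forbidden — Δm_l = +4 (E1 requires Δm_l = 0, ±1)
(h) forbidden — Δm_l = -4 (E1 requires Δm_l = 0, ±1)
Total allowed: 0 of 8.

0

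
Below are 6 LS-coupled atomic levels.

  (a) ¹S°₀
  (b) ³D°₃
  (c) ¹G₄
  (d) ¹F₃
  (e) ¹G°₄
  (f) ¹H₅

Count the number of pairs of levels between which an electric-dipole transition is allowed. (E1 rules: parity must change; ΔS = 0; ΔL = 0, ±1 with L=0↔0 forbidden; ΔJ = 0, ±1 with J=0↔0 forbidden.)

(a)–(b): forbidden (parity, ΔS, ΔL, ΔJ).
(a)–(c): forbidden (ΔL, ΔJ).
(a)–(d): forbidden (ΔL, ΔJ).
(a)–(e): forbidden (parity, ΔL, ΔJ).
(a)–(f): forbidden (ΔL, ΔJ).
(b)–(c): forbidden (ΔS, ΔL).
(b)–(d): forbidden (ΔS).
(b)–(e): forbidden (parity, ΔS, ΔL).
(b)–(f): forbidden (ΔS, ΔL, ΔJ).
(c)–(d): forbidden (parity).
(c)–(e): allowed.
(c)–(f): forbidden (parity).
(d)–(e): allowed.
(d)–(f): forbidden (parity, ΔL, ΔJ).
(e)–(f): allowed.
Allowed pairs: 3 of 15.

3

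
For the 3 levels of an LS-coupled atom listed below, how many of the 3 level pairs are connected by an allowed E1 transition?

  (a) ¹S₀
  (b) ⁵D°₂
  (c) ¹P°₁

(a)–(b): forbidden (ΔS, ΔL, ΔJ).
(a)–(c): allowed.
(b)–(c): forbidden (parity, ΔS).
Allowed pairs: 1 of 3.

1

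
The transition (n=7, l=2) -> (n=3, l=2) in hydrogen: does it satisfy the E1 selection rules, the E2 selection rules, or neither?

E2

Δl = 2 − 2 = +0; l_i + l_f = 4.
E1 (Δl = ±1): not satisfied.
E2 (Δl = 0,±2, l_i+l_f ≥ 2): satisfied.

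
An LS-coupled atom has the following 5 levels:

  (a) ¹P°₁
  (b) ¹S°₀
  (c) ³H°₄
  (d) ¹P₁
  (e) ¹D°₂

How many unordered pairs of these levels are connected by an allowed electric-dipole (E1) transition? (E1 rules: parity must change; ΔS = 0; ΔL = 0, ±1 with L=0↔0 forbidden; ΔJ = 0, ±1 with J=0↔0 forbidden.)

(a)–(b): forbidden (parity).
(a)–(c): forbidden (parity, ΔS, ΔL, ΔJ).
(a)–(d): allowed.
(a)–(e): forbidden (parity).
(b)–(c): forbidden (parity, ΔS, ΔL, ΔJ).
(b)–(d): allowed.
(b)–(e): forbidden (parity, ΔL, ΔJ).
(c)–(d): forbidden (ΔS, ΔL, ΔJ).
(c)–(e): forbidden (parity, ΔS, ΔL, ΔJ).
(d)–(e): allowed.
Allowed pairs: 3 of 10.

3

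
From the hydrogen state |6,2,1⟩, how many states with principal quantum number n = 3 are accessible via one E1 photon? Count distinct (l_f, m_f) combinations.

2

E1 requires Δl = ±1, so l_f ∈ {1, 3}; with 0 ≤ l_f ≤ n_f−1 = 2, the allowed l_f values are {1}.
For l_f = 1: m_f ∈ {m_i−1, m_i, m_i+1} ∩ [−1, 1] = {0, 1} → 2 states.
Total: 2.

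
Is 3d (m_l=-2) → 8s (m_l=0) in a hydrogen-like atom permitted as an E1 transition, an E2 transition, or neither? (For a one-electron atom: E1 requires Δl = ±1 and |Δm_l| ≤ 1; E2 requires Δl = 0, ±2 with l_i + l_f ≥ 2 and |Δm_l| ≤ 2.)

Δl = 0 − 2 = -2; l_i + l_f = 2.
Δm_l = +2.
E1 (Δl = ±1, |Δm_l| ≤ 1): not satisfied.
E2 (Δl = 0,±2, l_i+l_f ≥ 2, |Δm_l| ≤ 2): satisfied.

E2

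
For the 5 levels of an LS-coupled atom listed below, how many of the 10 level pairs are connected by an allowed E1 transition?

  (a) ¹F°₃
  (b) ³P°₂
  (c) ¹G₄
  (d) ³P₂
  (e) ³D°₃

3

(a)–(b): forbidden (parity, ΔS, ΔL).
(a)–(c): allowed.
(a)–(d): forbidden (ΔS, ΔL).
(a)–(e): forbidden (parity, ΔS).
(b)–(c): forbidden (ΔS, ΔL, ΔJ).
(b)–(d): allowed.
(b)–(e): forbidden (parity).
(c)–(d): forbidden (parity, ΔS, ΔL, ΔJ).
(c)–(e): forbidden (ΔS, ΔL).
(d)–(e): allowed.
Allowed pairs: 3 of 10.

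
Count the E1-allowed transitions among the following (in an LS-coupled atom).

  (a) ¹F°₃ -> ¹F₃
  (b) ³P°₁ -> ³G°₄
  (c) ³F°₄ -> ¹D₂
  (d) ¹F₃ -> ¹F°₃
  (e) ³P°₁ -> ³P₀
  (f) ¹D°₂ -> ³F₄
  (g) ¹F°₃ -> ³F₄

3

(a) allowed
(b) forbidden (parity, ΔL, ΔJ fail)
(c) forbidden (ΔS, ΔJ fail)
(d) allowed
(e) allowed
(f) forbidden (ΔS, ΔJ fail)
(g) forbidden (ΔS fails)
Total allowed: 3 of 7.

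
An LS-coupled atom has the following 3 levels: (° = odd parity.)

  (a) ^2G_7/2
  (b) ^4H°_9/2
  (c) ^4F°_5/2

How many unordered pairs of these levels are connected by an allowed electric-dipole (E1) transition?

(a)–(b): forbidden (ΔS).
(a)–(c): forbidden (ΔS).
(b)–(c): forbidden (parity, ΔL, ΔJ).
Allowed pairs: 0 of 3.

0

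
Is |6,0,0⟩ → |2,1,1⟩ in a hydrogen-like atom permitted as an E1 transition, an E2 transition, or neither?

E1

Δl = 1 − 0 = +1; l_i + l_f = 1.
Δm_l = +1.
E1 (Δl = ±1, |Δm_l| ≤ 1): satisfied.
E2 (Δl = 0,±2, l_i+l_f ≥ 2, |Δm_l| ≤ 2): not satisfied.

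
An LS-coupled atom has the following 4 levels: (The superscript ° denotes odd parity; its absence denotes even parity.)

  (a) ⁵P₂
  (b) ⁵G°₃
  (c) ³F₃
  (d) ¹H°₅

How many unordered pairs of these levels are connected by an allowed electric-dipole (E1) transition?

(a)–(b): forbidden (ΔL).
(a)–(c): forbidden (parity, ΔS, ΔL).
(a)–(d): forbidden (ΔS, ΔL, ΔJ).
(b)–(c): forbidden (ΔS).
(b)–(d): forbidden (parity, ΔS, ΔJ).
(c)–(d): forbidden (ΔS, ΔL, ΔJ).
Allowed pairs: 0 of 6.

0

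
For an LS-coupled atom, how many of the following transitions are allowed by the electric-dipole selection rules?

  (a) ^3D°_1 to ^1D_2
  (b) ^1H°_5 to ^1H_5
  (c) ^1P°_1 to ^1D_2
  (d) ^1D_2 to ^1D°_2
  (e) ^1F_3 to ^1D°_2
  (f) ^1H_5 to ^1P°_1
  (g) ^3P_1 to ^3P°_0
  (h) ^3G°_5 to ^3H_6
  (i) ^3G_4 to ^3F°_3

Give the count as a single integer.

(a) forbidden (ΔS fails)
(b) allowed
(c) allowed
(d) allowed
(e) allowed
(f) forbidden (ΔL, ΔJ fail)
(g) allowed
(h) allowed
(i) allowed
Total allowed: 7 of 9.

7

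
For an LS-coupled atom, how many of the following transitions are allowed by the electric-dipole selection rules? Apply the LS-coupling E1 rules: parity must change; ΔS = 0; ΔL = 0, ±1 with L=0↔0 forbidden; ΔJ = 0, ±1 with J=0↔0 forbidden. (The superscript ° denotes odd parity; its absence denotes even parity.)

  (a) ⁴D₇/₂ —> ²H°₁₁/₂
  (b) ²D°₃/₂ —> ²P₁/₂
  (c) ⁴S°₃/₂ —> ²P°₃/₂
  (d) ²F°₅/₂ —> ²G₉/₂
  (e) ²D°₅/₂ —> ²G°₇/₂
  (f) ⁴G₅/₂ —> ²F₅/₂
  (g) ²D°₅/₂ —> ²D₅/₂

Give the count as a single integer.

(a) forbidden (ΔS, ΔL, ΔJ fail)
(b) allowed
(c) forbidden (parity, ΔS fail)
(d) forbidden (ΔJ fails)
(e) forbidden (parity, ΔL fail)
(f) forbidden (parity, ΔS fail)
(g) allowed
Total allowed: 2 of 7.

2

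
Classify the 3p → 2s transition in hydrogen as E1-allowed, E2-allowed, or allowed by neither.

E1

Δl = 0 − 1 = -1; l_i + l_f = 1.
E1 (Δl = ±1): satisfied.
E2 (Δl = 0,±2, l_i+l_f ≥ 2): not satisfied.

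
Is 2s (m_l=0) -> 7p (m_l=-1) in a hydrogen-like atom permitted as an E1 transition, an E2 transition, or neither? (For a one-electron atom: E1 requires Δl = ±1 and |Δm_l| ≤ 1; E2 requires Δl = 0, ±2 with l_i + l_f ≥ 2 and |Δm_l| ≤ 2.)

E1

Δl = 1 − 0 = +1; l_i + l_f = 1.
Δm_l = -1.
E1 (Δl = ±1, |Δm_l| ≤ 1): satisfied.
E2 (Δl = 0,±2, l_i+l_f ≥ 2, |Δm_l| ≤ 2): not satisfied.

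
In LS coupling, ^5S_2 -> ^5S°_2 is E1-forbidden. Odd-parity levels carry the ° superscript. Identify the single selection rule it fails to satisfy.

the L=0 ↔ L=0 exclusion

Initial level: S=2, L=0, J=2, parity even. Final level: S=2, L=0, J=2, parity odd.
Parity must change: even → odd — ✓.
ΔS = 0: S: 2 → 2 — ✓.
ΔL = 0, ±1 (not L=0↔0): L: 0 → 0, ΔL = +0 — ✗.
ΔJ = 0, ±1 (not J=0↔0): J: 2 → 2, ΔJ = +0 — ✓.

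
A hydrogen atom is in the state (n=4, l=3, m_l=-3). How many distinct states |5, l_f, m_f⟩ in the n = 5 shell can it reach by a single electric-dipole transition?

E1 requires Δl = ±1, so l_f ∈ {2, 4}; with 0 ≤ l_f ≤ n_f−1 = 4, the allowed l_f values are {2, 4}.
For l_f = 2: m_f ∈ {m_i−1, m_i, m_i+1} ∩ [−2, 2] = {-2} → 1 state.
For l_f = 4: m_f ∈ {m_i−1, m_i, m_i+1} ∩ [−4, 4] = {-4, -3, -2} → 3 states.
Total: 4.

4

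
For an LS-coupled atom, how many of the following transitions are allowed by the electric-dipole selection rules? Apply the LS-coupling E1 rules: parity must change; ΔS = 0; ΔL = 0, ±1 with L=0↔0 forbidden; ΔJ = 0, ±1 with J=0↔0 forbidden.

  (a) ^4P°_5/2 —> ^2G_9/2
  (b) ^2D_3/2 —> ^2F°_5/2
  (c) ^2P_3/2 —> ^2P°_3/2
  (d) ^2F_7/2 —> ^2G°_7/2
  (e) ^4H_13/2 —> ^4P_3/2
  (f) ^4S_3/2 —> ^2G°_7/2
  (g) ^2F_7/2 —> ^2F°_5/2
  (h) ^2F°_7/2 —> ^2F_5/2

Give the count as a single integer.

(a) forbidden (ΔS, ΔL, ΔJ fail)
(b) allowed
(c) allowed
(d) allowed
(e) forbidden (parity, ΔL, ΔJ fail)
(f) forbidden (ΔS, ΔL, ΔJ fail)
(g) allowed
(h) allowed
Total allowed: 5 of 8.

5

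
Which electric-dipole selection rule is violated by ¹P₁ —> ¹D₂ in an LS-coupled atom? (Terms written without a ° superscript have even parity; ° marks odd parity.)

parity

Parity must change: even → even — fails.
ΔS = 0: S: 0 → 0 — passes.
ΔL = 0, ±1 (not L=0↔0): L: 1 → 2, ΔL = +1 — passes.
ΔJ = 0, ±1 (not J=0↔0): J: 1 → 2, ΔJ = +1 — passes.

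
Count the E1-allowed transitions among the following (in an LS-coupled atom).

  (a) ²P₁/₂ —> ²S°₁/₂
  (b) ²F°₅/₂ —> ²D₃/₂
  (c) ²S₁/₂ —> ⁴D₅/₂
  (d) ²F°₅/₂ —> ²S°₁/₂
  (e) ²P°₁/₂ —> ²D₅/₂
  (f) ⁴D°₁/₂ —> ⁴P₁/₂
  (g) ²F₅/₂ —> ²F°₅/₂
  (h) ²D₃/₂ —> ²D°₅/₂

(a) allowed
(b) allowed
(c) forbidden (parity, ΔS, ΔL, ΔJ fail)
(d) forbidden (parity, ΔL, ΔJ fail)
(e) forbidden (ΔJ fails)
(f) allowed
(g) allowed
(h) allowed
Total allowed: 5 of 8.

5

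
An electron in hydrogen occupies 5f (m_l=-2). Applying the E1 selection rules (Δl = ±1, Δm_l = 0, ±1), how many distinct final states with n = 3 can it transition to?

E1 requires Δl = ±1, so l_f ∈ {2, 4}; with 0 ≤ l_f ≤ n_f−1 = 2, the allowed l_f values are {2}.
For l_f = 2: m_f ∈ {m_i−1, m_i, m_i+1} ∩ [−2, 2] = {-2, -1} → 2 states.
Total: 2.

2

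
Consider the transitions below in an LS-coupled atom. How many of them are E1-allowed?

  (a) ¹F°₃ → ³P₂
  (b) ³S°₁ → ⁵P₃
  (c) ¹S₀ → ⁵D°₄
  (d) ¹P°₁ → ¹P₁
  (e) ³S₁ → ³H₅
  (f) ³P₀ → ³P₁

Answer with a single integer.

(a) forbidden (ΔS, ΔL fail)
(b) forbidden (ΔS, ΔJ fail)
(c) forbidden (ΔS, ΔL, ΔJ fail)
(d) allowed
(e) forbidden (parity, ΔL, ΔJ fail)
(f) forbidden (parity fails)
Total allowed: 1 of 6.

1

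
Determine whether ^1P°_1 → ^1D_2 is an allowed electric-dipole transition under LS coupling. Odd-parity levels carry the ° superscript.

Initial level: S=0, L=1, J=1, parity odd. Final level: S=0, L=2, J=2, parity even.
Parity must change: odd → even — ok.
ΔS = 0: S: 0 → 0 — ok.
ΔL = 0, ±1 (not L=0↔0): L: 1 → 2, ΔL = +1 — ok.
ΔJ = 0, ±1 (not J=0↔0): J: 1 → 2, ΔJ = +1 — ok.
All four E1 rules are satisfied.

allowed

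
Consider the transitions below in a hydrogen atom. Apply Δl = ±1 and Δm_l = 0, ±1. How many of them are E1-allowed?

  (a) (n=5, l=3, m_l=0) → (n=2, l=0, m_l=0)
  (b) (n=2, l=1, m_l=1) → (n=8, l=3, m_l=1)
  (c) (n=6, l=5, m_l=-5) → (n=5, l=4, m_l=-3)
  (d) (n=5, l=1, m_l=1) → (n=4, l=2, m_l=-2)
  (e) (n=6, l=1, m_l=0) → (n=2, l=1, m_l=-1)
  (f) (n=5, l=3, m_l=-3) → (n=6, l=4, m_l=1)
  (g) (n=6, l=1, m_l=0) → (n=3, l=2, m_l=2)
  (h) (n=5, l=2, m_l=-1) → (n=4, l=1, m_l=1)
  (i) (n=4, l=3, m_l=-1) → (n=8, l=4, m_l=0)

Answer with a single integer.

(a) forbidden — Δl = -3 (E1 requires Δl = ±1)
(b) forbidden — Δl = +2 (E1 requires Δl = ±1)
(c) forbidden — Δm_l = +2 (E1 requires Δm_l = 0, ±1)
(d) forbidden — Δm_l = -3 (E1 requires Δm_l = 0, ±1)
(e) forbidden — Δl = +0 (E1 requires Δl = ±1)
(f) forbidden — Δm_l = +4 (E1 requires Δm_l = 0, ±1)
(g) forbidden — Δm_l = +2 (E1 requires Δm_l = 0, ±1)
(h) forbidden — Δm_l = +2 (E1 requires Δm_l = 0, ±1)
(i) allowed
Total allowed: 1 of 9.

1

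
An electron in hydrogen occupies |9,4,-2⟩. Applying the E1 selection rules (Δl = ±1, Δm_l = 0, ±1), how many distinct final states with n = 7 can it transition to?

6

E1 requires Δl = ±1, so l_f ∈ {3, 5}; with 0 ≤ l_f ≤ n_f−1 = 6, the allowed l_f values are {3, 5}.
For l_f = 3: m_f ∈ {m_i−1, m_i, m_i+1} ∩ [−3, 3] = {-3, -2, -1} → 3 states.
For l_f = 5: m_f ∈ {m_i−1, m_i, m_i+1} ∩ [−5, 5] = {-3, -2, -1} → 3 states.
Total: 6.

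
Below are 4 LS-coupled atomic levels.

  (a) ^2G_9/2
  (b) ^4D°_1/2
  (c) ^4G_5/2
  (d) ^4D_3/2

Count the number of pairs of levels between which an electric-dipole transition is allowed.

1

(a)–(b): forbidden (ΔS, ΔL, ΔJ).
(a)–(c): forbidden (parity, ΔS, ΔJ).
(a)–(d): forbidden (parity, ΔS, ΔL, ΔJ).
(b)–(c): forbidden (ΔL, ΔJ).
(b)–(d): allowed.
(c)–(d): forbidden (parity, ΔL).
Allowed pairs: 1 of 6.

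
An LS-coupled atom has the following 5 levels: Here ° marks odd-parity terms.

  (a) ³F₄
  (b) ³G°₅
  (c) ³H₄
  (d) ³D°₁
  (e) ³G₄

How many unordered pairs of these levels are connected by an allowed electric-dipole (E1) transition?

(a)–(b): allowed.
(a)–(c): forbidden (parity, ΔL).
(a)–(d): forbidden (ΔJ).
(a)–(e): forbidden (parity).
(b)–(c): allowed.
(b)–(d): forbidden (parity, ΔL, ΔJ).
(b)–(e): allowed.
(c)–(d): forbidden (ΔL, ΔJ).
(c)–(e): forbidden (parity).
(d)–(e): forbidden (ΔL, ΔJ).
Allowed pairs: 3 of 10.

3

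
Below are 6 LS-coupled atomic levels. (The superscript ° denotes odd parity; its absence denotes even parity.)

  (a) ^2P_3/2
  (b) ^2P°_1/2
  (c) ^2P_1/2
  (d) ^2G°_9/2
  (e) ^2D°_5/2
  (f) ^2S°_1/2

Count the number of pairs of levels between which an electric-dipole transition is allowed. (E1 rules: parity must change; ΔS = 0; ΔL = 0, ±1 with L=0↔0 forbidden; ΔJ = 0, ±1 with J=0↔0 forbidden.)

(a)–(b): allowed.
(a)–(c): forbidden (parity).
(a)–(d): forbidden (ΔL, ΔJ).
(a)–(e): allowed.
(a)–(f): allowed.
(b)–(c): allowed.
(b)–(d): forbidden (parity, ΔL, ΔJ).
(b)–(e): forbidden (parity, ΔJ).
(b)–(f): forbidden (parity).
(c)–(d): forbidden (ΔL, ΔJ).
(c)–(e): forbidden (ΔJ).
(c)–(f): allowed.
(d)–(e): forbidden (parity, ΔL, ΔJ).
(d)–(f): forbidden (parity, ΔL, ΔJ).
(e)–(f): forbidden (parity, ΔL, ΔJ).
Allowed pairs: 5 of 15.

5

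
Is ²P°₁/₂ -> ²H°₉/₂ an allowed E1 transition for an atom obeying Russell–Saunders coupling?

forbidden

Parity must change: odd → odd — fails.
ΔS = 0: S: 1/2 → 1/2 — passes.
ΔL = 0, ±1 (not L=0↔0): L: 1 → 5, ΔL = +4 — fails.
ΔJ = 0, ±1 (not J=0↔0): J: 1/2 → 9/2, ΔJ = +4 — fails.
Rule(s) violated: parity, ΔL, ΔJ.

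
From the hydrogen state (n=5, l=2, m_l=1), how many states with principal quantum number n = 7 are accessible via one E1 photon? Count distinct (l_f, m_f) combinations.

E1 requires Δl = ±1, so l_f ∈ {1, 3}; with 0 ≤ l_f ≤ n_f−1 = 6, the allowed l_f values are {1, 3}.
For l_f = 1: m_f ∈ {m_i−1, m_i, m_i+1} ∩ [−1, 1] = {0, 1} → 2 states.
For l_f = 3: m_f ∈ {m_i−1, m_i, m_i+1} ∩ [−3, 3] = {0, 1, 2} → 3 states.
Total: 5.

5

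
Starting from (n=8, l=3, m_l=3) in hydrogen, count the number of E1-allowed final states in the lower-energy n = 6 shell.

E1 requires Δl = ±1, so l_f ∈ {2, 4}; with 0 ≤ l_f ≤ n_f−1 = 5, the allowed l_f values are {2, 4}.
For l_f = 2: m_f ∈ {m_i−1, m_i, m_i+1} ∩ [−2, 2] = {2} → 1 state.
For l_f = 4: m_f ∈ {m_i−1, m_i, m_i+1} ∩ [−4, 4] = {2, 3, 4} → 3 states.
Total: 4.

4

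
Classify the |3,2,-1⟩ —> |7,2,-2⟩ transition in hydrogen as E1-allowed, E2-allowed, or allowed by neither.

Δl = 2 − 2 = +0; l_i + l_f = 4.
Δm_l = -1.
E1 (Δl = ±1, |Δm_l| ≤ 1): not satisfied.
E2 (Δl = 0,±2, l_i+l_f ≥ 2, |Δm_l| ≤ 2): satisfied.

E2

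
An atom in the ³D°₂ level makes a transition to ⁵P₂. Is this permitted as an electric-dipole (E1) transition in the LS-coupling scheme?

forbidden

Parity must change: odd → even — satisfied.
ΔS = 0: S: 1 → 2 — violated.
ΔL = 0, ±1 (not L=0↔0): L: 2 → 1, ΔL = -1 — satisfied.
ΔJ = 0, ±1 (not J=0↔0): J: 2 → 2, ΔJ = +0 — satisfied.
Rule(s) violated: ΔS.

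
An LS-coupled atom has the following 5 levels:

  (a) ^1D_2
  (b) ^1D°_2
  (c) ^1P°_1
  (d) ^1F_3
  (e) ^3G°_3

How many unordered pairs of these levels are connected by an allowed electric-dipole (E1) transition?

(a)–(b): allowed.
(a)–(c): allowed.
(a)–(d): forbidden (parity).
(a)–(e): forbidden (ΔS, ΔL).
(b)–(c): forbidden (parity).
(b)–(d): allowed.
(b)–(e): forbidden (parity, ΔS, ΔL).
(c)–(d): forbidden (ΔL, ΔJ).
(c)–(e): forbidden (parity, ΔS, ΔL, ΔJ).
(d)–(e): forbidden (ΔS).
Allowed pairs: 3 of 10.

3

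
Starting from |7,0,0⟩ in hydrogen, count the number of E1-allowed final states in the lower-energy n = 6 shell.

3

E1 requires Δl = ±1, so l_f ∈ {-1, 1}; with 0 ≤ l_f ≤ n_f−1 = 5, the allowed l_f values are {1}.
For l_f = 1: m_f ∈ {m_i−1, m_i, m_i+1} ∩ [−1, 1] = {-1, 0, 1} → 3 states.
Total: 3.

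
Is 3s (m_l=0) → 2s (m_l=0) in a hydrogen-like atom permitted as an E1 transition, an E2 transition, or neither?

neither

Δl = 0 − 0 = +0; l_i + l_f = 0.
Δm_l = +0.
E1 (Δl = ±1, |Δm_l| ≤ 1): not satisfied.
E2 (Δl = 0,±2, l_i+l_f ≥ 2, |Δm_l| ≤ 2): not satisfied.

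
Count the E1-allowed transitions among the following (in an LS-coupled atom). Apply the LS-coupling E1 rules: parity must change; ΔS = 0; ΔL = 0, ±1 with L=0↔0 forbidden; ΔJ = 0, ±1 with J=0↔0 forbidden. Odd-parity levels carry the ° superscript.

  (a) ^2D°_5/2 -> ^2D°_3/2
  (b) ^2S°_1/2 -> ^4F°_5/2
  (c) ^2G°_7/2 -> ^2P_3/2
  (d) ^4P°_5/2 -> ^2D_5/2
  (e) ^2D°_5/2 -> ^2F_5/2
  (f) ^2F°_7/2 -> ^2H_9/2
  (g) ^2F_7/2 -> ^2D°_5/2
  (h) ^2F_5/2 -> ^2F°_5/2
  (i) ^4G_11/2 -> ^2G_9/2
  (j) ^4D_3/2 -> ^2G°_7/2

(a) forbidden (parity fails)
(b) forbidden (parity, ΔS, ΔL, ΔJ fail)
(c) forbidden (ΔL, ΔJ fail)
(d) forbidden (ΔS fails)
(e) allowed
(f) forbidden (ΔL fails)
(g) allowed
(h) allowed
(i) forbidden (parity, ΔS fail)
(j) forbidden (ΔS, ΔL, ΔJ fail)
Total allowed: 3 of 10.

3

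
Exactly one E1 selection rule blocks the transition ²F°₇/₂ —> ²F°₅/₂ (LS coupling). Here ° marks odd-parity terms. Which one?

parity

ΔL = 0, ±1 (not L=0↔0): L: 3 → 3, ΔL = +0 — satisfied.
ΔJ = 0, ±1 (not J=0↔0): J: 7/2 → 5/2, ΔJ = -1 — satisfied.
Parity must change: odd → odd — violated.
ΔS = 0: S: 1/2 → 1/2 — satisfied.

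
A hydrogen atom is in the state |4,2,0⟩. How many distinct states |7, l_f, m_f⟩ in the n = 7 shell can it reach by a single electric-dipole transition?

E1 requires Δl = ±1, so l_f ∈ {1, 3}; with 0 ≤ l_f ≤ n_f−1 = 6, the allowed l_f values are {1, 3}.
For l_f = 1: m_f ∈ {m_i−1, m_i, m_i+1} ∩ [−1, 1] = {-1, 0, 1} → 3 states.
For l_f = 3: m_f ∈ {m_i−1, m_i, m_i+1} ∩ [−3, 3] = {-1, 0, 1} → 3 states.
Total: 6.

6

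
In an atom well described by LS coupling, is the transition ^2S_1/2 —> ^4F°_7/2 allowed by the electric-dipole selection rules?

ΔL = 0, ±1 (not L=0↔0): L: 0 → 3, ΔL = +3 — ✗.
Parity must change: even → odd — ✓.
ΔS = 0: S: 1/2 → 3/2 — ✗.
ΔJ = 0, ±1 (not J=0↔0): J: 1/2 → 7/2, ΔJ = +3 — ✗.
Rule(s) violated: ΔS, ΔL, ΔJ.

forbidden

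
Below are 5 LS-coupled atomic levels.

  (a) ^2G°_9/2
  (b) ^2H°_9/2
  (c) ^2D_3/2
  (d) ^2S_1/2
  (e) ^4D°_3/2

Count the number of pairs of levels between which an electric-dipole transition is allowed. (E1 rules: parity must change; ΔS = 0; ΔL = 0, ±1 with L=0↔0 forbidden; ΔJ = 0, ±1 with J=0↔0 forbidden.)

0

(a)–(b): forbidden (parity).
(a)–(c): forbidden (ΔL, ΔJ).
(a)–(d): forbidden (ΔL, ΔJ).
(a)–(e): forbidden (parity, ΔS, ΔL, ΔJ).
(b)–(c): forbidden (ΔL, ΔJ).
(b)–(d): forbidden (ΔL, ΔJ).
(b)–(e): forbidden (parity, ΔS, ΔL, ΔJ).
(c)–(d): forbidden (parity, ΔL).
(c)–(e): forbidden (ΔS).
(d)–(e): forbidden (ΔS, ΔL).
Allowed pairs: 0 of 10.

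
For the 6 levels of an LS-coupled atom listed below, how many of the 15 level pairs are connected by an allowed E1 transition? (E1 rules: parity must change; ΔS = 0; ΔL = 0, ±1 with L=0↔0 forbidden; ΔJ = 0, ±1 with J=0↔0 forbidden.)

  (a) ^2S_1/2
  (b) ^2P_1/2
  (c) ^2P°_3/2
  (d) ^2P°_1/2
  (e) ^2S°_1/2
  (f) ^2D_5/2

(a)–(b): forbidden (parity).
(a)–(c): allowed.
(a)–(d): allowed.
(a)–(e): forbidden (ΔL).
(a)–(f): forbidden (parity, ΔL, ΔJ).
(b)–(c): allowed.
(b)–(d): allowed.
(b)–(e): allowed.
(b)–(f): forbidden (parity, ΔJ).
(c)–(d): forbidden (parity).
(c)–(e): forbidden (parity).
(c)–(f): allowed.
(d)–(e): forbidden (parity).
(d)–(f): forbidden (ΔJ).
(e)–(f): forbidden (ΔL, ΔJ).
Allowed pairs: 6 of 15.

6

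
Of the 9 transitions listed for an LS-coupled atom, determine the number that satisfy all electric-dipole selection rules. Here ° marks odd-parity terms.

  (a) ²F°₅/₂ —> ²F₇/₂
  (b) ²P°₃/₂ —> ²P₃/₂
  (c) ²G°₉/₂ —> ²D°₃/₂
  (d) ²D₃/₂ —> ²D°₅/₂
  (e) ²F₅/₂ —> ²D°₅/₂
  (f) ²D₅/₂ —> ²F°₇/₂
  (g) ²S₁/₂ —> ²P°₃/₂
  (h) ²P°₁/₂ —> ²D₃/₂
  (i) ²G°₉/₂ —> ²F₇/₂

(a) allowed
(b) allowed
(c) forbidden (parity, ΔL, ΔJ fail)
(d) allowed
(e) allowed
(f) allowed
(g) allowed
(h) allowed
(i) allowed
Total allowed: 8 of 9.

8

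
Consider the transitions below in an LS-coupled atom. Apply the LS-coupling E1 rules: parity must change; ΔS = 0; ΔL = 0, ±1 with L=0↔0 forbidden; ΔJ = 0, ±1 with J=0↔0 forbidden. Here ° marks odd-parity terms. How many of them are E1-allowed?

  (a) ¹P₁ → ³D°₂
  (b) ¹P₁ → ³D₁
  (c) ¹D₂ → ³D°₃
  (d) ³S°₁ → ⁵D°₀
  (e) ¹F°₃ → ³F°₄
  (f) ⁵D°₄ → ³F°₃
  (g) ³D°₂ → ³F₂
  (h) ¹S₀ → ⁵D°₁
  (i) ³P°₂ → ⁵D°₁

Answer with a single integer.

1

(a) forbidden (ΔS fails)
(b) forbidden (parity, ΔS fail)
(c) forbidden (ΔS fails)
(d) forbidden (parity, ΔS, ΔL fail)
(e) forbidden (parity, ΔS fail)
(f) forbidden (parity, ΔS fail)
(g) allowed
(h) forbidden (ΔS, ΔL fail)
(i) forbidden (parity, ΔS fail)
Total allowed: 1 of 9.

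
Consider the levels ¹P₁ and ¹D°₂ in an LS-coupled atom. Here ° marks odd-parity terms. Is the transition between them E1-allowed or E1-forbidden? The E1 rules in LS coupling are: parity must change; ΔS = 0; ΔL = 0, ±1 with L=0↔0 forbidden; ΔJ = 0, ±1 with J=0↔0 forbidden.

allowed

Parity must change: even → odd — satisfied.
ΔS = 0: S: 0 → 0 — satisfied.
ΔL = 0, ±1 (not L=0↔0): L: 1 → 2, ΔL = +1 — satisfied.
ΔJ = 0, ±1 (not J=0↔0): J: 1 → 2, ΔJ = +1 — satisfied.
All four E1 rules are satisfied.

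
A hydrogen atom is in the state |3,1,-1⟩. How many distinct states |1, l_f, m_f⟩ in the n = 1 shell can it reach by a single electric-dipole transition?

1

E1 requires Δl = ±1, so l_f ∈ {0, 2}; with 0 ≤ l_f ≤ n_f−1 = 0, the allowed l_f values are {0}.
For l_f = 0: m_f ∈ {m_i−1, m_i, m_i+1} ∩ [−0, 0] = {0} → 1 state.
Total: 1.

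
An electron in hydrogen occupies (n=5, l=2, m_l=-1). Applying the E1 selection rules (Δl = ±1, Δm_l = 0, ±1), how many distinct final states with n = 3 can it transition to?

E1 requires Δl = ±1, so l_f ∈ {1, 3}; with 0 ≤ l_f ≤ n_f−1 = 2, the allowed l_f values are {1}.
For l_f = 1: m_f ∈ {m_i−1, m_i, m_i+1} ∩ [−1, 1] = {-1, 0} → 2 states.
Total: 2.

2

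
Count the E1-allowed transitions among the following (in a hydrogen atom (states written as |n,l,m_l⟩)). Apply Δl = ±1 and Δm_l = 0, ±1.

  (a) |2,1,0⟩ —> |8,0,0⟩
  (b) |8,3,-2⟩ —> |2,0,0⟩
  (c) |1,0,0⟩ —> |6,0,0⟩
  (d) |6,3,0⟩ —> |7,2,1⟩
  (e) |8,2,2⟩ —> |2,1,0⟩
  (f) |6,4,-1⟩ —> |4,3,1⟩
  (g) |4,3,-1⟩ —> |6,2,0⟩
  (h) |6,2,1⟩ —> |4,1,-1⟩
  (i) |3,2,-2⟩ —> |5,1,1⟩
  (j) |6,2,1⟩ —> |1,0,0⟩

(a) allowed
(b) forbidden — Δl = -3 (E1 requires Δl = ±1); Δm_l = +2 (E1 requires Δm_l = 0, ±1)
(c) forbidden — Δl = +0 (E1 requires Δl = ±1)
(d) allowed
(e) forbidden — Δm_l = -2 (E1 requires Δm_l = 0, ±1)
(f) forbidden — Δm_l = +2 (E1 requires Δm_l = 0, ±1)
(g) allowed
(h) forbidden — Δm_l = -2 (E1 requires Δm_l = 0, ±1)
(i) forbidden — Δm_l = +3 (E1 requires Δm_l = 0, ±1)
(j) forbidden — Δl = -2 (E1 requires Δl = ±1)
Total allowed: 3 of 10.

3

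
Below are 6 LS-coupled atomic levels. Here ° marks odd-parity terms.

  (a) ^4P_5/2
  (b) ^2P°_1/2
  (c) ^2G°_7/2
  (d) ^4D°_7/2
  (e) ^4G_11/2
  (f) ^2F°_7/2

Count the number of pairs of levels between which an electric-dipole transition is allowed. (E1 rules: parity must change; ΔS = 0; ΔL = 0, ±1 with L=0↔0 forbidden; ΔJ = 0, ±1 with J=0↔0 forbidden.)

(a)–(b): forbidden (ΔS, ΔJ).
(a)–(c): forbidden (ΔS, ΔL).
(a)–(d): allowed.
(a)–(e): forbidden (parity, ΔL, ΔJ).
(a)–(f): forbidden (ΔS, ΔL).
(b)–(c): forbidden (parity, ΔL, ΔJ).
(b)–(d): forbidden (parity, ΔS, ΔJ).
(b)–(e): forbidden (ΔS, ΔL, ΔJ).
(b)–(f): forbidden (parity, ΔL, ΔJ).
(c)–(d): forbidden (parity, ΔS, ΔL).
(c)–(e): forbidden (ΔS, ΔJ).
(c)–(f): forbidden (parity).
(d)–(e): forbidden (ΔL, ΔJ).
(d)–(f): forbidden (parity, ΔS).
(e)–(f): forbidden (ΔS, ΔJ).
Allowed pairs: 1 of 15.

1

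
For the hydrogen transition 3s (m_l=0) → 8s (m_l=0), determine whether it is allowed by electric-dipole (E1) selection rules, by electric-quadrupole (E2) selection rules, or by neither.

Δl = 0 − 0 = +0; l_i + l_f = 0.
Δm_l = +0.
E1 (Δl = ±1, |Δm_l| ≤ 1): not satisfied.
E2 (Δl = 0,±2, l_i+l_f ≥ 2, |Δm_l| ≤ 2): not satisfied.

neither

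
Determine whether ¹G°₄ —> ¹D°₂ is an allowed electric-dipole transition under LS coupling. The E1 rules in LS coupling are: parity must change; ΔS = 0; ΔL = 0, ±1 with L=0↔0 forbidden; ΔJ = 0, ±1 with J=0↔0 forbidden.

Initial level: S=0, L=4, J=4, parity odd. Final level: S=0, L=2, J=2, parity odd.
Parity must change: odd → odd — fails.
ΔS = 0: S: 0 → 0 — ok.
ΔL = 0, ±1 (not L=0↔0): L: 4 → 2, ΔL = -2 — fails.
ΔJ = 0, ±1 (not J=0↔0): J: 4 → 2, ΔJ = -2 — fails.
Rule(s) violated: parity, ΔL, ΔJ.

forbidden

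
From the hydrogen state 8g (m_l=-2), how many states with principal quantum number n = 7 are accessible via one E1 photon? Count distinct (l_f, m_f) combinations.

6

E1 requires Δl = ±1, so l_f ∈ {3, 5}; with 0 ≤ l_f ≤ n_f−1 = 6, the allowed l_f values are {3, 5}.
For l_f = 3: m_f ∈ {m_i−1, m_i, m_i+1} ∩ [−3, 3] = {-3, -2, -1} → 3 states.
For l_f = 5: m_f ∈ {m_i−1, m_i, m_i+1} ∩ [−5, 5] = {-3, -2, -1} → 3 states.
Total: 6.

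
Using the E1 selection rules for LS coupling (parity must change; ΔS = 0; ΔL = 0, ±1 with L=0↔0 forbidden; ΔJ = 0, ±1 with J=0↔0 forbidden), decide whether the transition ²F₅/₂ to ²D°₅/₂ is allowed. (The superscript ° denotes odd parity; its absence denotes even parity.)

allowed

Reading off the term symbols: S 1/2→1/2, L 3→2, J 5/2→5/2, parity even→odd.
Parity must change: even → odd — ok.
ΔS = 0: S: 1/2 → 1/2 — ok.
ΔL = 0, ±1 (not L=0↔0): L: 3 → 2, ΔL = -1 — ok.
ΔJ = 0, ±1 (not J=0↔0): J: 5/2 → 5/2, ΔJ = +0 — ok.
All four E1 rules are satisfied.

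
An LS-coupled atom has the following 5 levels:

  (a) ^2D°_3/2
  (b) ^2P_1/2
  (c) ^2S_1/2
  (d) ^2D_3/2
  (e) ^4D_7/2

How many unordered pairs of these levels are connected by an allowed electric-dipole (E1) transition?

2

(a)–(b): allowed.
(a)–(c): forbidden (ΔL).
(a)–(d): allowed.
(a)–(e): forbidden (ΔS, ΔJ).
(b)–(c): forbidden (parity).
(b)–(d): forbidden (parity).
(b)–(e): forbidden (parity, ΔS, ΔJ).
(c)–(d): forbidden (parity, ΔL).
(c)–(e): forbidden (parity, ΔS, ΔL, ΔJ).
(d)–(e): forbidden (parity, ΔS, ΔJ).
Allowed pairs: 2 of 10.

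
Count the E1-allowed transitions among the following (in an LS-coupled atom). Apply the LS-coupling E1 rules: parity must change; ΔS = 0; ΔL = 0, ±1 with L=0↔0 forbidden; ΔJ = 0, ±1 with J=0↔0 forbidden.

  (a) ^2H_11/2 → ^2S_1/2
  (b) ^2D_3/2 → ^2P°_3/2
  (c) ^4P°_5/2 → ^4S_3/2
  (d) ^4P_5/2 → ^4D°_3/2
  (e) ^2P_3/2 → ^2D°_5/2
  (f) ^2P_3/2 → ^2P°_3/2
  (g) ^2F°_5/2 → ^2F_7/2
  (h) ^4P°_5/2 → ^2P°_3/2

(a) forbidden (parity, ΔL, ΔJ fail)
(b) allowed
(c) allowed
(d) allowed
(e) allowed
(f) allowed
(g) allowed
(h) forbidden (parity, ΔS fail)
Total allowed: 6 of 8.

6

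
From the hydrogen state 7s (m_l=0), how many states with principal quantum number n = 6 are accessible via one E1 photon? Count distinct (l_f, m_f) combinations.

3

E1 requires Δl = ±1, so l_f ∈ {-1, 1}; with 0 ≤ l_f ≤ n_f−1 = 5, the allowed l_f values are {1}.
For l_f = 1: m_f ∈ {m_i−1, m_i, m_i+1} ∩ [−1, 1] = {-1, 0, 1} → 3 states.
Total: 3.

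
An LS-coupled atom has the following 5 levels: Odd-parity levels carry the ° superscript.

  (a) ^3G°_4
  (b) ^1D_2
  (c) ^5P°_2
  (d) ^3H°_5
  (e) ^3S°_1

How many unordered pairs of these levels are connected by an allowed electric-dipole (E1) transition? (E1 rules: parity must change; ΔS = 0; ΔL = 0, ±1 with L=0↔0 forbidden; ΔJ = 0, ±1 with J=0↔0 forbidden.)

0

(a)–(b): forbidden (ΔS, ΔL, ΔJ).
(a)–(c): forbidden (parity, ΔS, ΔL, ΔJ).
(a)–(d): forbidden (parity).
(a)–(e): forbidden (parity, ΔL, ΔJ).
(b)–(c): forbidden (ΔS).
(b)–(d): forbidden (ΔS, ΔL, ΔJ).
(b)–(e): forbidden (ΔS, ΔL).
(c)–(d): forbidden (parity, ΔS, ΔL, ΔJ).
(c)–(e): forbidden (parity, ΔS).
(d)–(e): forbidden (parity, ΔL, ΔJ).
Allowed pairs: 0 of 10.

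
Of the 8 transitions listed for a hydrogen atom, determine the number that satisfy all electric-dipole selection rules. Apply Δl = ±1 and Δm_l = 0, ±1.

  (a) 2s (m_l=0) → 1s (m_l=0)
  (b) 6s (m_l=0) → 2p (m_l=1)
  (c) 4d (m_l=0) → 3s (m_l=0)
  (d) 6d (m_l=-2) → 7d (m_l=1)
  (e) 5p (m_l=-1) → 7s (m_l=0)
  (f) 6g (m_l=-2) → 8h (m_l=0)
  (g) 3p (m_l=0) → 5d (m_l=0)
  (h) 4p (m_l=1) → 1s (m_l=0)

4

(a) forbidden — Δl = +0 (E1 requires Δl = ±1)
(b) allowed
(c) forbidden — Δl = -2 (E1 requires Δl = ±1)
(d) forbidden — Δl = +0 (E1 requires Δl = ±1); Δm_l = +3 (E1 requires Δm_l = 0, ±1)
(e) allowed
(f) forbidden — Δm_l = +2 (E1 requires Δm_l = 0, ±1)
(g) allowed
(h) allowed
Total allowed: 4 of 8.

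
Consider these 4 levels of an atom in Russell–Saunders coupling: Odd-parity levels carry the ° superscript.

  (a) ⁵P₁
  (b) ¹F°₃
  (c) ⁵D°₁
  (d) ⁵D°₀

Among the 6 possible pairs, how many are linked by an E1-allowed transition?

(a)–(b): forbidden (ΔS, ΔL, ΔJ).
(a)–(c): allowed.
(a)–(d): allowed.
(b)–(c): forbidden (parity, ΔS, ΔJ).
(b)–(d): forbidden (parity, ΔS, ΔJ).
(c)–(d): forbidden (parity).
Allowed pairs: 2 of 6.

2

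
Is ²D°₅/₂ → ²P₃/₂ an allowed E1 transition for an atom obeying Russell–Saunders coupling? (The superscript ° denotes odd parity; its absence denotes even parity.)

Parity must change: odd → even — satisfied.
ΔS = 0: S: 1/2 → 1/2 — satisfied.
ΔL = 0, ±1 (not L=0↔0): L: 2 → 1, ΔL = -1 — satisfied.
ΔJ = 0, ±1 (not J=0↔0): J: 5/2 → 3/2, ΔJ = -1 — satisfied.
All four E1 rules are satisfied.

allowed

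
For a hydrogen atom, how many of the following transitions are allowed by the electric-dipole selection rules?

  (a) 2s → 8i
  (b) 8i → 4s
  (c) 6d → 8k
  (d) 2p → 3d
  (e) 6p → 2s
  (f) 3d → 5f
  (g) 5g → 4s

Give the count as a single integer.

3

(a) forbidden — Δl = +6 (E1 requires Δl = ±1)
(b) forbidden — Δl = -6 (E1 requires Δl = ±1)
(c) forbidden — Δl = +5 (E1 requires Δl = ±1)
(d) allowed
(e) allowed
(f) allowed
(g) forbidden — Δl = -4 (E1 requires Δl = ±1)
Total allowed: 3 of 7.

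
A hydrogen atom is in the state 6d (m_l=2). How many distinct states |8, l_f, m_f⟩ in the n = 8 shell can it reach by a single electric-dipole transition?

4

E1 requires Δl = ±1, so l_f ∈ {1, 3}; with 0 ≤ l_f ≤ n_f−1 = 7, the allowed l_f values are {1, 3}.
For l_f = 1: m_f ∈ {m_i−1, m_i, m_i+1} ∩ [−1, 1] = {1} → 1 state.
For l_f = 3: m_f ∈ {m_i−1, m_i, m_i+1} ∩ [−3, 3] = {1, 2, 3} → 3 states.
Total: 4.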